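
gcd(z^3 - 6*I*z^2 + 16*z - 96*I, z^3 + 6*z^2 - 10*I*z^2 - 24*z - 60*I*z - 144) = z^2 - 10*I*z - 24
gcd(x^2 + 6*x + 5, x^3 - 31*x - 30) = x^2 + 6*x + 5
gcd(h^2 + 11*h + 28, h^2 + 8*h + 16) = h + 4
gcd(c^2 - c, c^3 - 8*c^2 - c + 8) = c - 1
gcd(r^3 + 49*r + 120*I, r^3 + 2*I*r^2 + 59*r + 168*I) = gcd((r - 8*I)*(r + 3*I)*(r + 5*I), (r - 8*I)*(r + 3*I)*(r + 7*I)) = r^2 - 5*I*r + 24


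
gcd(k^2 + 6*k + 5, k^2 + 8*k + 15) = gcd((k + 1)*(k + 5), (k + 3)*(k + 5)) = k + 5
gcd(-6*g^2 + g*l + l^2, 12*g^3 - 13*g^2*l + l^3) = 1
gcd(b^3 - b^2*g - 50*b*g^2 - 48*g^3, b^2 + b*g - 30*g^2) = b + 6*g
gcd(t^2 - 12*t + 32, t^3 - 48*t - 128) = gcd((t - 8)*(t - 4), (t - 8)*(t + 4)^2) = t - 8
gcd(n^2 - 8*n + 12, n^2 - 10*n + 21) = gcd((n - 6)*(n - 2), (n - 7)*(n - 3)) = 1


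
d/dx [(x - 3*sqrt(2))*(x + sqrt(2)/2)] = 2*x - 5*sqrt(2)/2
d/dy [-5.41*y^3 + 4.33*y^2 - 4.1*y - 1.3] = -16.23*y^2 + 8.66*y - 4.1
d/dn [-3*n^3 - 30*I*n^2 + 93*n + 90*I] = -9*n^2 - 60*I*n + 93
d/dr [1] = 0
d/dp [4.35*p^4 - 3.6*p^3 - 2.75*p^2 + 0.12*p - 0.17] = 17.4*p^3 - 10.8*p^2 - 5.5*p + 0.12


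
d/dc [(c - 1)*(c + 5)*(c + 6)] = 3*c^2 + 20*c + 19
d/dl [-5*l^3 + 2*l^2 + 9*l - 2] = -15*l^2 + 4*l + 9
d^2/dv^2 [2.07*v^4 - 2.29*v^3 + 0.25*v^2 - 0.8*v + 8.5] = 24.84*v^2 - 13.74*v + 0.5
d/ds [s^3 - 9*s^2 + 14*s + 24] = 3*s^2 - 18*s + 14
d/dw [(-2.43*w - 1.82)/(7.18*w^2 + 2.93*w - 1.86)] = (17.4474*w^2 + 26.1352*w + 9.8524)/(51.5524*w^4 + 42.0748*w^3 - 18.1247*w^2 - 10.8996*w + 3.4596)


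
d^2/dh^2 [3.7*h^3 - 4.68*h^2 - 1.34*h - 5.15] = 22.2*h - 9.36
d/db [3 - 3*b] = -3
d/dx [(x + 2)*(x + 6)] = 2*x + 8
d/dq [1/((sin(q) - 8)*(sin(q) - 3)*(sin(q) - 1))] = (-3*sin(q)^2 + 24*sin(q) - 35)*cos(q)/((sin(q) - 8)^2*(sin(q) - 3)^2*(sin(q) - 1)^2)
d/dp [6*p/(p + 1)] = 6/(p + 1)^2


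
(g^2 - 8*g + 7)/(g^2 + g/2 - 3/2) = 2*(g - 7)/(2*g + 3)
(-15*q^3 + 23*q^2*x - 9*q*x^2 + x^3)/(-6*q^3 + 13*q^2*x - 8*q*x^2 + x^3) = (15*q^2 - 8*q*x + x^2)/(6*q^2 - 7*q*x + x^2)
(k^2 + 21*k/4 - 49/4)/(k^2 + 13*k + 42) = (k - 7/4)/(k + 6)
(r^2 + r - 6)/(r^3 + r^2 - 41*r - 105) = (r - 2)/(r^2 - 2*r - 35)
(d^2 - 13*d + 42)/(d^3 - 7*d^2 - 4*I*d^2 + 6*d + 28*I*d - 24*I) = (d - 7)/(d^2 - d*(1 + 4*I) + 4*I)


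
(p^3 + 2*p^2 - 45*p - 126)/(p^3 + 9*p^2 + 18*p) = (p - 7)/p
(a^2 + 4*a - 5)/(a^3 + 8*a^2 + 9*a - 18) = (a + 5)/(a^2 + 9*a + 18)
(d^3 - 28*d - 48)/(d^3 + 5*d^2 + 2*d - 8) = (d - 6)/(d - 1)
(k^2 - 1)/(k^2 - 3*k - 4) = (k - 1)/(k - 4)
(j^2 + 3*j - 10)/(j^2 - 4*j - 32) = (-j^2 - 3*j + 10)/(-j^2 + 4*j + 32)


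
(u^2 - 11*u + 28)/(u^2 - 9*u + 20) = (u - 7)/(u - 5)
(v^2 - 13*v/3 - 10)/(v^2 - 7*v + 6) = (v + 5/3)/(v - 1)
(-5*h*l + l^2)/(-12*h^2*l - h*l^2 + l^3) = (5*h - l)/(12*h^2 + h*l - l^2)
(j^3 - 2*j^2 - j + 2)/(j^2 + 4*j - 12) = (j^2 - 1)/(j + 6)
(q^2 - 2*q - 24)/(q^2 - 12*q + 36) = (q + 4)/(q - 6)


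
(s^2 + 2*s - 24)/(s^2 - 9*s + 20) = (s + 6)/(s - 5)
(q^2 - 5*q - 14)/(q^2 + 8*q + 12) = (q - 7)/(q + 6)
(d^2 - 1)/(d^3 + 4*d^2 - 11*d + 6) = (d + 1)/(d^2 + 5*d - 6)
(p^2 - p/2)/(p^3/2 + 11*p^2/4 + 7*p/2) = 2*(2*p - 1)/(2*p^2 + 11*p + 14)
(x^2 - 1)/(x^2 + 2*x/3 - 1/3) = 3*(x - 1)/(3*x - 1)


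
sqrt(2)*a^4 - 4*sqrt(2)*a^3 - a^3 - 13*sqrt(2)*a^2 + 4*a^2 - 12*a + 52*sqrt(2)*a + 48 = (a - 4)*(a - 3*sqrt(2))*(a + 2*sqrt(2))*(sqrt(2)*a + 1)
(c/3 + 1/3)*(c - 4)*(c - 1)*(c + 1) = c^4/3 - c^3 - 5*c^2/3 + c + 4/3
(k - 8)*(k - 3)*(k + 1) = k^3 - 10*k^2 + 13*k + 24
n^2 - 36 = (n - 6)*(n + 6)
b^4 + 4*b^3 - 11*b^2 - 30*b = b*(b - 3)*(b + 2)*(b + 5)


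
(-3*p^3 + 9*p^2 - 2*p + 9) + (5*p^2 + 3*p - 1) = -3*p^3 + 14*p^2 + p + 8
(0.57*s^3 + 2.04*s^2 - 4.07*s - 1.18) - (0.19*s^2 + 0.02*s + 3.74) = 0.57*s^3 + 1.85*s^2 - 4.09*s - 4.92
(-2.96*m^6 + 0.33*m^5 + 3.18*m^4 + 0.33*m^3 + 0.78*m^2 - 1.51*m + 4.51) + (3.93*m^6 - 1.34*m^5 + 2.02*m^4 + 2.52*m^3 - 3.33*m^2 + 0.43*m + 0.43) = 0.97*m^6 - 1.01*m^5 + 5.2*m^4 + 2.85*m^3 - 2.55*m^2 - 1.08*m + 4.94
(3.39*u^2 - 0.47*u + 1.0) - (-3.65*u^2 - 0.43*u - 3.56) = 7.04*u^2 - 0.04*u + 4.56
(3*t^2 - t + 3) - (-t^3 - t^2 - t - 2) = t^3 + 4*t^2 + 5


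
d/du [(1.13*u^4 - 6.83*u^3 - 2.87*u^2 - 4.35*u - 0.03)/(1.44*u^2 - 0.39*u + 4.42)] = (3.2544*u^5 - 11.1573*u^4 + 25.3058*u^3 - 83.1825*u^2 - 25.2844*u - 19.2387)/(2.0736*u^4 - 1.1232*u^3 + 12.8817*u^2 - 3.4476*u + 19.5364)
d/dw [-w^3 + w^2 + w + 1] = -3*w^2 + 2*w + 1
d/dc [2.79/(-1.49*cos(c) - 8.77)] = -4.1571*sin(c)/(1.49*cos(c) + 8.77)^2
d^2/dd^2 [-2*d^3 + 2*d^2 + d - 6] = 4 - 12*d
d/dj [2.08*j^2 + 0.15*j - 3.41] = 4.16*j + 0.15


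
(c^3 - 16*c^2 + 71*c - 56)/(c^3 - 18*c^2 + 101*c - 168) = (c - 1)/(c - 3)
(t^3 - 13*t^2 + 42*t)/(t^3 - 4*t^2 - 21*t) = (t - 6)/(t + 3)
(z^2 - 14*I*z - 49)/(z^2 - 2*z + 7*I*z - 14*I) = (z^2 - 14*I*z - 49)/(z^2 + z*(-2 + 7*I) - 14*I)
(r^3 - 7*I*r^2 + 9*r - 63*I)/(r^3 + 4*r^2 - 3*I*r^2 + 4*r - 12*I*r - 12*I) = (r^2 - 4*I*r + 21)/(r^2 + 4*r + 4)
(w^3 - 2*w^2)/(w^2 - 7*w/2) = 2*w*(w - 2)/(2*w - 7)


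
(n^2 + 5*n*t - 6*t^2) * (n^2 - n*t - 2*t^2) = n^4 + 4*n^3*t - 13*n^2*t^2 - 4*n*t^3 + 12*t^4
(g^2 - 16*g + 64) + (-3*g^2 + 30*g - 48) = -2*g^2 + 14*g + 16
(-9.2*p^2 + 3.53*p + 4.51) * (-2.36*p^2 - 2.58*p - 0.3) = 21.712*p^4 + 15.4052*p^3 - 16.991*p^2 - 12.6948*p - 1.353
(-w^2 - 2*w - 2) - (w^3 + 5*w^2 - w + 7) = -w^3 - 6*w^2 - w - 9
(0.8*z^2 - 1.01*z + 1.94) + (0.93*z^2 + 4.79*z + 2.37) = 1.73*z^2 + 3.78*z + 4.31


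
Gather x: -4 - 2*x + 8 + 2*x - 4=0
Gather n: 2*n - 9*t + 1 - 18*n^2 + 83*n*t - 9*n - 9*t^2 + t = -18*n^2 + n*(83*t - 7) - 9*t^2 - 8*t + 1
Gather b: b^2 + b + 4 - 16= b^2 + b - 12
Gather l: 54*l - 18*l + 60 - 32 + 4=36*l + 32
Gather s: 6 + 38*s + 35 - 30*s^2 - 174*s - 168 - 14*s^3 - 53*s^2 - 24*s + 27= -14*s^3 - 83*s^2 - 160*s - 100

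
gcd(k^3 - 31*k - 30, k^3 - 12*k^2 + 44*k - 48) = k - 6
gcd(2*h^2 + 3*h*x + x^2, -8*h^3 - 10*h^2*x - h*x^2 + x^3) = 2*h^2 + 3*h*x + x^2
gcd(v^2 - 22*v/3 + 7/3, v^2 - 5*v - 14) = v - 7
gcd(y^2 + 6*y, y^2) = y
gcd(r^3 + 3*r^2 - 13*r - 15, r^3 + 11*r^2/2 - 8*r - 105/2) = r^2 + 2*r - 15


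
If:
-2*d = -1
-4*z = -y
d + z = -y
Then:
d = 1/2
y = -2/5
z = -1/10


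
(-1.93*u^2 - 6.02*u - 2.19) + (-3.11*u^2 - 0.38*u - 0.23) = -5.04*u^2 - 6.4*u - 2.42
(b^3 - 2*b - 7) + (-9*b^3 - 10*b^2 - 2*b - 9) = -8*b^3 - 10*b^2 - 4*b - 16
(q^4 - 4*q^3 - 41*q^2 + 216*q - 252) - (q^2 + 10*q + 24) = q^4 - 4*q^3 - 42*q^2 + 206*q - 276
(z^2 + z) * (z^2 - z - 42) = z^4 - 43*z^2 - 42*z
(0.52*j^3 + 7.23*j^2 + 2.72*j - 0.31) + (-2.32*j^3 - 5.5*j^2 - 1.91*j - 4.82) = -1.8*j^3 + 1.73*j^2 + 0.81*j - 5.13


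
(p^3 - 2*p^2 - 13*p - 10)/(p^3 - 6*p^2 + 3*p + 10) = (p + 2)/(p - 2)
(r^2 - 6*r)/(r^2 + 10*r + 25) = r*(r - 6)/(r^2 + 10*r + 25)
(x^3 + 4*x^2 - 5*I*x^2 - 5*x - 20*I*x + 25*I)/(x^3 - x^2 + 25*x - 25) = (x + 5)/(x + 5*I)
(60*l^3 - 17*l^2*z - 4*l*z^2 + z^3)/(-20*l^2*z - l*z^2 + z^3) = (-3*l + z)/z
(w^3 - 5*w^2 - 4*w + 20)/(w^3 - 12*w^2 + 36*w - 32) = (w^2 - 3*w - 10)/(w^2 - 10*w + 16)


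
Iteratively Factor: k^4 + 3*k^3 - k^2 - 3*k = (k)*(k^3 + 3*k^2 - k - 3) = k*(k + 1)*(k^2 + 2*k - 3) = k*(k + 1)*(k + 3)*(k - 1)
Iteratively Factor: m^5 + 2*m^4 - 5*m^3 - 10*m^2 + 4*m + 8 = (m - 1)*(m^4 + 3*m^3 - 2*m^2 - 12*m - 8) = (m - 1)*(m + 2)*(m^3 + m^2 - 4*m - 4) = (m - 1)*(m + 2)^2*(m^2 - m - 2) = (m - 2)*(m - 1)*(m + 2)^2*(m + 1)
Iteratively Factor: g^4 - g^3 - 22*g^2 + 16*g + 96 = (g - 4)*(g^3 + 3*g^2 - 10*g - 24) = (g - 4)*(g + 4)*(g^2 - g - 6) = (g - 4)*(g + 2)*(g + 4)*(g - 3)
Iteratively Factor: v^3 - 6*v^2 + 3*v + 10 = (v + 1)*(v^2 - 7*v + 10) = (v - 5)*(v + 1)*(v - 2)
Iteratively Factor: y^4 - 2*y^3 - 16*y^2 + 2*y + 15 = (y + 1)*(y^3 - 3*y^2 - 13*y + 15) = (y - 1)*(y + 1)*(y^2 - 2*y - 15) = (y - 1)*(y + 1)*(y + 3)*(y - 5)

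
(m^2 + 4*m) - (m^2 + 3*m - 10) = m + 10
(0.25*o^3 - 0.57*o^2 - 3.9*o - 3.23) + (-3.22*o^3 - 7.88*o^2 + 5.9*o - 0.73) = -2.97*o^3 - 8.45*o^2 + 2.0*o - 3.96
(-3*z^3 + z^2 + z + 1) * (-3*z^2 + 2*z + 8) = 9*z^5 - 9*z^4 - 25*z^3 + 7*z^2 + 10*z + 8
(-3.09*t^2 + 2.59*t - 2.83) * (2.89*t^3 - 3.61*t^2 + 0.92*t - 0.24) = -8.9301*t^5 + 18.64*t^4 - 20.3714*t^3 + 13.3407*t^2 - 3.2252*t + 0.6792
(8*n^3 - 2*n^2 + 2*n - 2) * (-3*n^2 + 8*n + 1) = -24*n^5 + 70*n^4 - 14*n^3 + 20*n^2 - 14*n - 2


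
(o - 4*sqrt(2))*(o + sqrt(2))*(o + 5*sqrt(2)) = o^3 + 2*sqrt(2)*o^2 - 38*o - 40*sqrt(2)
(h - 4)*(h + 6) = h^2 + 2*h - 24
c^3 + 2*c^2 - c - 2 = (c - 1)*(c + 1)*(c + 2)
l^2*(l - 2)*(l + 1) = l^4 - l^3 - 2*l^2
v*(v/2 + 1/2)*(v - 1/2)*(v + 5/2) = v^4/2 + 3*v^3/2 + 3*v^2/8 - 5*v/8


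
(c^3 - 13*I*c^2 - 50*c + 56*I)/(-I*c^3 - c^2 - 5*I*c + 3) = (-c^3 + 13*I*c^2 + 50*c - 56*I)/(I*c^3 + c^2 + 5*I*c - 3)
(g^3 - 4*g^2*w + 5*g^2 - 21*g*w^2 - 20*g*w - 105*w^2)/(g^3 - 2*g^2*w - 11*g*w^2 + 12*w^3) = (g^2 - 7*g*w + 5*g - 35*w)/(g^2 - 5*g*w + 4*w^2)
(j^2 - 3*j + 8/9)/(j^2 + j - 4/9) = (3*j - 8)/(3*j + 4)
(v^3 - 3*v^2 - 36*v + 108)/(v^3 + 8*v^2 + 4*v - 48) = (v^2 - 9*v + 18)/(v^2 + 2*v - 8)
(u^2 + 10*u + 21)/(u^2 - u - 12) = (u + 7)/(u - 4)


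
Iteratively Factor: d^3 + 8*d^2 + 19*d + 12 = (d + 3)*(d^2 + 5*d + 4) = (d + 1)*(d + 3)*(d + 4)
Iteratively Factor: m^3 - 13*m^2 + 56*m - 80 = (m - 4)*(m^2 - 9*m + 20) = (m - 4)^2*(m - 5)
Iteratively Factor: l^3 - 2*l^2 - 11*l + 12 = (l - 1)*(l^2 - l - 12) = (l - 1)*(l + 3)*(l - 4)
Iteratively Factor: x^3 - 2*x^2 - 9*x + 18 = (x - 3)*(x^2 + x - 6) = (x - 3)*(x - 2)*(x + 3)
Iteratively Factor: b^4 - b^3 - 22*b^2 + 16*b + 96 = (b - 4)*(b^3 + 3*b^2 - 10*b - 24) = (b - 4)*(b - 3)*(b^2 + 6*b + 8) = (b - 4)*(b - 3)*(b + 2)*(b + 4)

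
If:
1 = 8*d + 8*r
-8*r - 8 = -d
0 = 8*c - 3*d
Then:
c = 3/8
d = 1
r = -7/8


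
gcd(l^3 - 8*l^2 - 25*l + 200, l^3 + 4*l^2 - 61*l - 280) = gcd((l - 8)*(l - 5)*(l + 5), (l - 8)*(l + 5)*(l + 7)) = l^2 - 3*l - 40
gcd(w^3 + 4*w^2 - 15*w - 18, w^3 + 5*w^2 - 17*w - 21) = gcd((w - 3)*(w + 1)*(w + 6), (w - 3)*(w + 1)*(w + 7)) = w^2 - 2*w - 3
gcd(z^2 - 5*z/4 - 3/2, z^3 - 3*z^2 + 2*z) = z - 2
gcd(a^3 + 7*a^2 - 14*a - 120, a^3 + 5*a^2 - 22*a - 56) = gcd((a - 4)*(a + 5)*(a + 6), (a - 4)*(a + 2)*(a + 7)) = a - 4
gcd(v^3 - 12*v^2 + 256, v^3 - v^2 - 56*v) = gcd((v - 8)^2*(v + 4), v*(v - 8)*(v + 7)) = v - 8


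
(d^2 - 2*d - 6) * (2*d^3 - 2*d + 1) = 2*d^5 - 4*d^4 - 14*d^3 + 5*d^2 + 10*d - 6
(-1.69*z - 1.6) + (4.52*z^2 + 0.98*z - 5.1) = 4.52*z^2 - 0.71*z - 6.7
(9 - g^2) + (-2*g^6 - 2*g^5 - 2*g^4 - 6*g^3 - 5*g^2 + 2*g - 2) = -2*g^6 - 2*g^5 - 2*g^4 - 6*g^3 - 6*g^2 + 2*g + 7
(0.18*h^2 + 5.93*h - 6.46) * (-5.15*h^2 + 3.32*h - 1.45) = -0.927*h^4 - 29.9419*h^3 + 52.6956*h^2 - 30.0457*h + 9.367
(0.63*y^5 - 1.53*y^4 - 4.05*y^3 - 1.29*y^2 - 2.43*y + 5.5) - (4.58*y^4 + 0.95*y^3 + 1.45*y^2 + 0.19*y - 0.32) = 0.63*y^5 - 6.11*y^4 - 5.0*y^3 - 2.74*y^2 - 2.62*y + 5.82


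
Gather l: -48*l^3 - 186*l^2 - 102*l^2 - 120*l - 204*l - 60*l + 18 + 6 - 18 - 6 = -48*l^3 - 288*l^2 - 384*l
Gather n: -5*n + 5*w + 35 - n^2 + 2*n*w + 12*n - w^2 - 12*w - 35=-n^2 + n*(2*w + 7) - w^2 - 7*w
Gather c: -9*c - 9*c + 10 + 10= 20 - 18*c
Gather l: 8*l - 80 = 8*l - 80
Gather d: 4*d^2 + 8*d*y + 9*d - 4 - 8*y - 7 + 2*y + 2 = 4*d^2 + d*(8*y + 9) - 6*y - 9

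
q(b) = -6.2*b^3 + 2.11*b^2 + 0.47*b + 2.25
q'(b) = -18.6*b^2 + 4.22*b + 0.47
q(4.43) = -493.28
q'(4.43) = -345.86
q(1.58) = -16.19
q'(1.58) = -39.30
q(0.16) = 2.35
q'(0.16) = 0.67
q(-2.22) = 79.44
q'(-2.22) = -100.57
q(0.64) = 1.79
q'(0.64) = -4.45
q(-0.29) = 2.44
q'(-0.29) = -2.32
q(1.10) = -2.93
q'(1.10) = -17.39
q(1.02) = -1.65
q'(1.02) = -14.58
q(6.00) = -1258.17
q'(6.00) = -643.81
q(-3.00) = 187.23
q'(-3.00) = -179.59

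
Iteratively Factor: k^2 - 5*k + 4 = (k - 1)*(k - 4)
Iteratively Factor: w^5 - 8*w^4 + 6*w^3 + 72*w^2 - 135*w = (w)*(w^4 - 8*w^3 + 6*w^2 + 72*w - 135) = w*(w - 3)*(w^3 - 5*w^2 - 9*w + 45) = w*(w - 3)^2*(w^2 - 2*w - 15) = w*(w - 3)^2*(w + 3)*(w - 5)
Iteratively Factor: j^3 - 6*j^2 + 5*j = (j - 1)*(j^2 - 5*j) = (j - 5)*(j - 1)*(j)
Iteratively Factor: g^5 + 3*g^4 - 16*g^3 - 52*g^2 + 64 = (g + 2)*(g^4 + g^3 - 18*g^2 - 16*g + 32) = (g + 2)^2*(g^3 - g^2 - 16*g + 16) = (g + 2)^2*(g + 4)*(g^2 - 5*g + 4) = (g - 4)*(g + 2)^2*(g + 4)*(g - 1)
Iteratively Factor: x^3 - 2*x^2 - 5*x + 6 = (x + 2)*(x^2 - 4*x + 3) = (x - 3)*(x + 2)*(x - 1)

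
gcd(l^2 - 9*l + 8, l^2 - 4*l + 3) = l - 1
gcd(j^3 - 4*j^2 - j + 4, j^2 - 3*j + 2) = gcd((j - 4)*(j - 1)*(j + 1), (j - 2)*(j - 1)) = j - 1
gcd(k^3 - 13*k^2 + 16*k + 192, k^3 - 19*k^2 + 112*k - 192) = k^2 - 16*k + 64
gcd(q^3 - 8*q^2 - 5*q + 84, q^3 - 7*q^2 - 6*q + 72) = q^2 - q - 12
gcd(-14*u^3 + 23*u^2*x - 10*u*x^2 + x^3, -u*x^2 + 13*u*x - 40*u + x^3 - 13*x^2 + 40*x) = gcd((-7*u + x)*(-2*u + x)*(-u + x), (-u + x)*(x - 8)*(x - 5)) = -u + x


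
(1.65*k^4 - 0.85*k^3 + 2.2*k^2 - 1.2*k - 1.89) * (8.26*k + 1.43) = 13.629*k^5 - 4.6615*k^4 + 16.9565*k^3 - 6.766*k^2 - 17.3274*k - 2.7027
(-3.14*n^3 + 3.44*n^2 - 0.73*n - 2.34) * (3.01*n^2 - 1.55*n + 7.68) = -9.4514*n^5 + 15.2214*n^4 - 31.6445*n^3 + 20.5073*n^2 - 1.9794*n - 17.9712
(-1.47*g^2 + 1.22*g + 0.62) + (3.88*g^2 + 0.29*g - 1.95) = 2.41*g^2 + 1.51*g - 1.33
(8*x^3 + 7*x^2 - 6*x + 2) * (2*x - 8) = 16*x^4 - 50*x^3 - 68*x^2 + 52*x - 16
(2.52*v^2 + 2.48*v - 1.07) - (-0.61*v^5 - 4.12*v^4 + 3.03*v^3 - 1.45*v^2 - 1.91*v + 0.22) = 0.61*v^5 + 4.12*v^4 - 3.03*v^3 + 3.97*v^2 + 4.39*v - 1.29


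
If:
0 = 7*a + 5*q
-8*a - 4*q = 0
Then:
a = 0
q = 0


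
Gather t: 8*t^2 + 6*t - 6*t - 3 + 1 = 8*t^2 - 2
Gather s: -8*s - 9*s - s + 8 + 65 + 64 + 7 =144 - 18*s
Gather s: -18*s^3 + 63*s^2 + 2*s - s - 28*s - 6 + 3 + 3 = -18*s^3 + 63*s^2 - 27*s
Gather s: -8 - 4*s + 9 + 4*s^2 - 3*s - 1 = 4*s^2 - 7*s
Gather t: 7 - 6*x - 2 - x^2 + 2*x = -x^2 - 4*x + 5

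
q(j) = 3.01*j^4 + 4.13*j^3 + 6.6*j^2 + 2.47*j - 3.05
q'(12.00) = 22750.15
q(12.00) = 70528.99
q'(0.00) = 2.47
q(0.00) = -3.05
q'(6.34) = 3652.46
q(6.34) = 6193.61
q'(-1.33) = -21.50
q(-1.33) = 5.04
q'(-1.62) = -37.59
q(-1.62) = 13.44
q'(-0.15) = 0.73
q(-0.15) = -3.28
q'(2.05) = 185.33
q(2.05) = 118.49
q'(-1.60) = -36.25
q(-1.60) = 12.70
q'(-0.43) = -1.87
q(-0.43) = -3.12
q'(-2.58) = -155.88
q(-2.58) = 96.95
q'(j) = 12.04*j^3 + 12.39*j^2 + 13.2*j + 2.47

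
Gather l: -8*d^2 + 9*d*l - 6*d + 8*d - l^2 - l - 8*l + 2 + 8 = -8*d^2 + 2*d - l^2 + l*(9*d - 9) + 10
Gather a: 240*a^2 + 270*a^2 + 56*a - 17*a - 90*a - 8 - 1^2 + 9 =510*a^2 - 51*a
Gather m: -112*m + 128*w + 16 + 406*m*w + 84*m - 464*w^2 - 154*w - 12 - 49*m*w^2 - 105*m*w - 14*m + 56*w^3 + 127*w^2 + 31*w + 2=m*(-49*w^2 + 301*w - 42) + 56*w^3 - 337*w^2 + 5*w + 6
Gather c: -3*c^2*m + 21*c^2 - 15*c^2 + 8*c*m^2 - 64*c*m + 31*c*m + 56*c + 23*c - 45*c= c^2*(6 - 3*m) + c*(8*m^2 - 33*m + 34)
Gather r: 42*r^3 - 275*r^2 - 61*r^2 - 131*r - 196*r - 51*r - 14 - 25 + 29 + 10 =42*r^3 - 336*r^2 - 378*r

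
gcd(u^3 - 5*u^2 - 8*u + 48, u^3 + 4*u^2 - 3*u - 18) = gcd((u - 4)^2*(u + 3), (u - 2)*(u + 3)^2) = u + 3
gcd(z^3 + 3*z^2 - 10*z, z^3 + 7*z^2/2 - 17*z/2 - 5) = z^2 + 3*z - 10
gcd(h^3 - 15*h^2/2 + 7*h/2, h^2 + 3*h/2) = h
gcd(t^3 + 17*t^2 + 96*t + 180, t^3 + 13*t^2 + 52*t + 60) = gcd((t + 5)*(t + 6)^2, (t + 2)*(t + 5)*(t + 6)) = t^2 + 11*t + 30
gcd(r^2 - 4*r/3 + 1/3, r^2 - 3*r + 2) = r - 1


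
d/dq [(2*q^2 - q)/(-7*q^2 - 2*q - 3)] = (-11*q^2 - 12*q + 3)/(49*q^4 + 28*q^3 + 46*q^2 + 12*q + 9)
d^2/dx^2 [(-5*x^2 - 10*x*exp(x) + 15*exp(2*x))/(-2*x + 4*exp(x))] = (10*x^3 - 10*x^2*exp(x) + 45*x*exp(2*x) - 50*x*exp(x) - 30*exp(3*x) + 25*exp(x))*exp(x)/(x^3 - 6*x^2*exp(x) + 12*x*exp(2*x) - 8*exp(3*x))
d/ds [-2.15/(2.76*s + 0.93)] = 5.934/(2.76*s + 0.93)^2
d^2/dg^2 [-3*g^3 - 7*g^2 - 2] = -18*g - 14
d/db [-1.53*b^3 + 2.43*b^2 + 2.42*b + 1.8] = -4.59*b^2 + 4.86*b + 2.42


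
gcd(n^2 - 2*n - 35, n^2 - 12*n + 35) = n - 7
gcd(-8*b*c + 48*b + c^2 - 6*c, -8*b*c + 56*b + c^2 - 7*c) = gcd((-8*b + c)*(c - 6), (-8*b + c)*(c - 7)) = 8*b - c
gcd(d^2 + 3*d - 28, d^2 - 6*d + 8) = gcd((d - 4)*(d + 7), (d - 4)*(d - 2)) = d - 4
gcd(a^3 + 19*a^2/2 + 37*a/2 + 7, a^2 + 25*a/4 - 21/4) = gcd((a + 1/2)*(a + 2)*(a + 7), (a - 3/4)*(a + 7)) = a + 7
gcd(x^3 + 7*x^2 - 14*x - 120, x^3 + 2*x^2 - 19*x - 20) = x^2 + x - 20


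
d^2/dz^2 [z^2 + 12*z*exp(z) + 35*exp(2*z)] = 12*z*exp(z) + 140*exp(2*z) + 24*exp(z) + 2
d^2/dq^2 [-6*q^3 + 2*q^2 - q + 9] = 4 - 36*q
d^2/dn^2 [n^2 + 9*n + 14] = 2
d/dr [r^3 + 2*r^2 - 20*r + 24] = 3*r^2 + 4*r - 20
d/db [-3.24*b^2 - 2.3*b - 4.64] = -6.48*b - 2.3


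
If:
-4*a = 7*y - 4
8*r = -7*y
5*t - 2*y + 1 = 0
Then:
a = 1 - 7*y/4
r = -7*y/8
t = 2*y/5 - 1/5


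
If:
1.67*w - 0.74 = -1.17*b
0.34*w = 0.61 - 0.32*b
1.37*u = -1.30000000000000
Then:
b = 5.62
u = -0.95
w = -3.49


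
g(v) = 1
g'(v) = 0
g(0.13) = 1.00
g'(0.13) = 0.00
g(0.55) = 1.00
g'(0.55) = 0.00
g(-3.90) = 1.00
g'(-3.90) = 0.00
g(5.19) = 1.00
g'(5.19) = 0.00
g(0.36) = 1.00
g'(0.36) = 0.00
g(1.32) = 1.00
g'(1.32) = 0.00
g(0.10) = 1.00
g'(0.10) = 0.00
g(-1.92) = 1.00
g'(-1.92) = 0.00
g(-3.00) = 1.00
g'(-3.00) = 0.00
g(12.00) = 1.00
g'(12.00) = 0.00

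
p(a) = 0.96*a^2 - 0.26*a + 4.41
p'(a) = 1.92*a - 0.26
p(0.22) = 4.40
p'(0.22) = 0.16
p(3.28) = 13.89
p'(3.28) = 6.04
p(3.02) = 12.38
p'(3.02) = 5.54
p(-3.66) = 18.22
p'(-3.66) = -7.29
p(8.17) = 66.36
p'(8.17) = 15.43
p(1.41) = 5.95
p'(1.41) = 2.45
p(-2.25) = 9.86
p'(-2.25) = -4.58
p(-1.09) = 5.83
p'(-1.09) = -2.35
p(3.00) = 12.27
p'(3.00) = 5.50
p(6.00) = 37.41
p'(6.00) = 11.26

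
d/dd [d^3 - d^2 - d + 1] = 3*d^2 - 2*d - 1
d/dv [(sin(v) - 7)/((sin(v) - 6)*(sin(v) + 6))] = (14*sin(v) + cos(v)^2 - 37)*cos(v)/((sin(v) - 6)^2*(sin(v) + 6)^2)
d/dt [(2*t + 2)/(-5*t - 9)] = -8/(5*t + 9)^2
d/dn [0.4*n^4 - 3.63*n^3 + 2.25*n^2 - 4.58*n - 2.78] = 1.6*n^3 - 10.89*n^2 + 4.5*n - 4.58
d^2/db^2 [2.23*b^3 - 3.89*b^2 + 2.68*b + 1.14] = 13.38*b - 7.78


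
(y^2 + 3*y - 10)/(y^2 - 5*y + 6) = (y + 5)/(y - 3)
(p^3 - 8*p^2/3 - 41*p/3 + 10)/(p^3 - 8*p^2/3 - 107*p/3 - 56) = (3*p^2 - 17*p + 10)/(3*p^2 - 17*p - 56)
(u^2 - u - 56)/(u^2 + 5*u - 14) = (u - 8)/(u - 2)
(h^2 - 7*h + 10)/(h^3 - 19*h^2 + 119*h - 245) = (h - 2)/(h^2 - 14*h + 49)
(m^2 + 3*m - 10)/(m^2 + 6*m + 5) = (m - 2)/(m + 1)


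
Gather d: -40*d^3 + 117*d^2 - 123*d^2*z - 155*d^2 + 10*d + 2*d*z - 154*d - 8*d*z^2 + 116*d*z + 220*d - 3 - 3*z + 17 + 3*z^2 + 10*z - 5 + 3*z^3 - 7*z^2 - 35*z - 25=-40*d^3 + d^2*(-123*z - 38) + d*(-8*z^2 + 118*z + 76) + 3*z^3 - 4*z^2 - 28*z - 16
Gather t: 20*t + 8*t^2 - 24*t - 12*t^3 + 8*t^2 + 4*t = -12*t^3 + 16*t^2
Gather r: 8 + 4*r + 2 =4*r + 10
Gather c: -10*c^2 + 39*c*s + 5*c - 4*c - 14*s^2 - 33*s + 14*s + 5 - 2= -10*c^2 + c*(39*s + 1) - 14*s^2 - 19*s + 3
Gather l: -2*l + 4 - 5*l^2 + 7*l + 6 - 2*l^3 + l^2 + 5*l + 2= -2*l^3 - 4*l^2 + 10*l + 12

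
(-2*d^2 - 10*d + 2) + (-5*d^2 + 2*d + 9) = -7*d^2 - 8*d + 11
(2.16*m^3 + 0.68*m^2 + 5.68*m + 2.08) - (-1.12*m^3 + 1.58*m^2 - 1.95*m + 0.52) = 3.28*m^3 - 0.9*m^2 + 7.63*m + 1.56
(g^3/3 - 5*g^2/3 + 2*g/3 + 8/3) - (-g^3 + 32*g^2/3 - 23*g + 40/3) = 4*g^3/3 - 37*g^2/3 + 71*g/3 - 32/3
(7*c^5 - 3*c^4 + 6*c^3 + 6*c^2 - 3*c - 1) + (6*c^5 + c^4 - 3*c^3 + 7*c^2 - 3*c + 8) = 13*c^5 - 2*c^4 + 3*c^3 + 13*c^2 - 6*c + 7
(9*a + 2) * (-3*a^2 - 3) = -27*a^3 - 6*a^2 - 27*a - 6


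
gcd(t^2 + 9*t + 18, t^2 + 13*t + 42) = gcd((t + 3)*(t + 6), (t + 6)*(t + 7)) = t + 6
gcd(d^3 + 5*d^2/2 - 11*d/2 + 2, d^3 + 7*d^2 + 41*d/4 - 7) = d^2 + 7*d/2 - 2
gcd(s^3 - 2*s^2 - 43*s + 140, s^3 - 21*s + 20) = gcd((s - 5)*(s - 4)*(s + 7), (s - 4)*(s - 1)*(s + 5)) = s - 4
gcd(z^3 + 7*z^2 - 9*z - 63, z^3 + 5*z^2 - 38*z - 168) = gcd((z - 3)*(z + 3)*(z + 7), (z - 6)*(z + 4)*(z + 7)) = z + 7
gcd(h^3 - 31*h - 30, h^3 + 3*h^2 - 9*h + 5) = h + 5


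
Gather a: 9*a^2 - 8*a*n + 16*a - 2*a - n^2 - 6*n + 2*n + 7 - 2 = 9*a^2 + a*(14 - 8*n) - n^2 - 4*n + 5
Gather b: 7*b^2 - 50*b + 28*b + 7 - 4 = 7*b^2 - 22*b + 3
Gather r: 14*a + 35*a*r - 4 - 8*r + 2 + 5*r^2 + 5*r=14*a + 5*r^2 + r*(35*a - 3) - 2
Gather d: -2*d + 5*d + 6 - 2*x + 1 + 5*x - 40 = 3*d + 3*x - 33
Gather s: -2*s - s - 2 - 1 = -3*s - 3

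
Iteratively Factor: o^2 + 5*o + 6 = (o + 2)*(o + 3)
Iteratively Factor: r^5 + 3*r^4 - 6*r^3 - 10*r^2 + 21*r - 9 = (r - 1)*(r^4 + 4*r^3 - 2*r^2 - 12*r + 9) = (r - 1)^2*(r^3 + 5*r^2 + 3*r - 9) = (r - 1)^3*(r^2 + 6*r + 9) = (r - 1)^3*(r + 3)*(r + 3)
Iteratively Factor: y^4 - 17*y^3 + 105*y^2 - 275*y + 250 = (y - 5)*(y^3 - 12*y^2 + 45*y - 50) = (y - 5)^2*(y^2 - 7*y + 10) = (y - 5)^2*(y - 2)*(y - 5)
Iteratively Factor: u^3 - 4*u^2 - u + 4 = (u + 1)*(u^2 - 5*u + 4) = (u - 1)*(u + 1)*(u - 4)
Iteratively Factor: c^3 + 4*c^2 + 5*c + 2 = (c + 2)*(c^2 + 2*c + 1) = (c + 1)*(c + 2)*(c + 1)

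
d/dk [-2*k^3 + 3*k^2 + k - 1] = -6*k^2 + 6*k + 1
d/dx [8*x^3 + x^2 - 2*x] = 24*x^2 + 2*x - 2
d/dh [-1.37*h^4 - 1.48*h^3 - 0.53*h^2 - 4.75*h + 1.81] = -5.48*h^3 - 4.44*h^2 - 1.06*h - 4.75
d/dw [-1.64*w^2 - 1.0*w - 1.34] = -3.28*w - 1.0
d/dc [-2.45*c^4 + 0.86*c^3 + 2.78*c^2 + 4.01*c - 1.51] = -9.8*c^3 + 2.58*c^2 + 5.56*c + 4.01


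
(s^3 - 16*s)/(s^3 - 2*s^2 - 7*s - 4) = s*(s + 4)/(s^2 + 2*s + 1)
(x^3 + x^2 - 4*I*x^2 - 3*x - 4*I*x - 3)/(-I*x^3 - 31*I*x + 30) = (I*x^3 + x^2*(4 + I) + x*(4 - 3*I) - 3*I)/(x^3 + 31*x + 30*I)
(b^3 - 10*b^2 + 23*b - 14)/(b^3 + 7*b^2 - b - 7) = (b^2 - 9*b + 14)/(b^2 + 8*b + 7)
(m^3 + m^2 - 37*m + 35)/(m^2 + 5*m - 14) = (m^2 - 6*m + 5)/(m - 2)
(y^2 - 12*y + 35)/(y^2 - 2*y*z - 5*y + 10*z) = (y - 7)/(y - 2*z)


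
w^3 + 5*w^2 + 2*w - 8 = (w - 1)*(w + 2)*(w + 4)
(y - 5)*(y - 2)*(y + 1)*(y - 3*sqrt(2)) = y^4 - 6*y^3 - 3*sqrt(2)*y^3 + 3*y^2 + 18*sqrt(2)*y^2 - 9*sqrt(2)*y + 10*y - 30*sqrt(2)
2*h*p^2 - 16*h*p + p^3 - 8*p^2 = p*(2*h + p)*(p - 8)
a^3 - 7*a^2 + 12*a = a*(a - 4)*(a - 3)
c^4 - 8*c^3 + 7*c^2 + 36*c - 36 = (c - 6)*(c - 3)*(c - 1)*(c + 2)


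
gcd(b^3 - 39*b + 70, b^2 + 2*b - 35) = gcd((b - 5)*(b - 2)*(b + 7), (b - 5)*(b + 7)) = b^2 + 2*b - 35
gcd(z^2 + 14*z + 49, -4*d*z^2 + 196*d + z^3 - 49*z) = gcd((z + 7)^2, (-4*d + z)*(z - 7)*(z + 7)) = z + 7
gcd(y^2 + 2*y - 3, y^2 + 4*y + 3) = y + 3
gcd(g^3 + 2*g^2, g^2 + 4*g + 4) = g + 2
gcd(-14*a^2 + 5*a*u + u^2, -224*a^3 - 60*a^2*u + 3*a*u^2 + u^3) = 7*a + u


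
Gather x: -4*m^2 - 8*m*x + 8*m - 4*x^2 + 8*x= -4*m^2 + 8*m - 4*x^2 + x*(8 - 8*m)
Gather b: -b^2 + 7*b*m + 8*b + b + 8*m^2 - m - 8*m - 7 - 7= -b^2 + b*(7*m + 9) + 8*m^2 - 9*m - 14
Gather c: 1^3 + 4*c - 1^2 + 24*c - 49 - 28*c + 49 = 0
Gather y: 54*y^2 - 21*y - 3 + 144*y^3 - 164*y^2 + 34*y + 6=144*y^3 - 110*y^2 + 13*y + 3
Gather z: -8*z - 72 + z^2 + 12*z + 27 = z^2 + 4*z - 45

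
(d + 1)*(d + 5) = d^2 + 6*d + 5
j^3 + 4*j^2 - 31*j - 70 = (j - 5)*(j + 2)*(j + 7)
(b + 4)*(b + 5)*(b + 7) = b^3 + 16*b^2 + 83*b + 140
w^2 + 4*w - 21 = (w - 3)*(w + 7)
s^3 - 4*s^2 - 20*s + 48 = (s - 6)*(s - 2)*(s + 4)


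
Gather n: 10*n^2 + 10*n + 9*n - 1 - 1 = 10*n^2 + 19*n - 2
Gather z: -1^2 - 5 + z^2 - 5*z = z^2 - 5*z - 6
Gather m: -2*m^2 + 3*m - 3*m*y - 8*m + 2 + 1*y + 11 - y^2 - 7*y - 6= -2*m^2 + m*(-3*y - 5) - y^2 - 6*y + 7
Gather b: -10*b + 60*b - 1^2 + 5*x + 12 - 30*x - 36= 50*b - 25*x - 25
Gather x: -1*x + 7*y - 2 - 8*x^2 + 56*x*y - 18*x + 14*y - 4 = -8*x^2 + x*(56*y - 19) + 21*y - 6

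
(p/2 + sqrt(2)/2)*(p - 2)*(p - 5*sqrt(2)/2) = p^3/2 - 3*sqrt(2)*p^2/4 - p^2 - 5*p/2 + 3*sqrt(2)*p/2 + 5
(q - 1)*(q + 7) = q^2 + 6*q - 7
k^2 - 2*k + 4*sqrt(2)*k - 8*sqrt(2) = (k - 2)*(k + 4*sqrt(2))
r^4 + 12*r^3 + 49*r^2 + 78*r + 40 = (r + 1)*(r + 2)*(r + 4)*(r + 5)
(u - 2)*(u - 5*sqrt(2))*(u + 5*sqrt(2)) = u^3 - 2*u^2 - 50*u + 100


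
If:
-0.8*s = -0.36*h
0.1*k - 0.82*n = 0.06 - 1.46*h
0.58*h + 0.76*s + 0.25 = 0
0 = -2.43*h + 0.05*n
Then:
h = -0.27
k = -103.50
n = -13.18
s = -0.12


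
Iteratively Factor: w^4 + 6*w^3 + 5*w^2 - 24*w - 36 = (w - 2)*(w^3 + 8*w^2 + 21*w + 18) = (w - 2)*(w + 3)*(w^2 + 5*w + 6) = (w - 2)*(w + 3)^2*(w + 2)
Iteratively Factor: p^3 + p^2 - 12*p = (p - 3)*(p^2 + 4*p) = (p - 3)*(p + 4)*(p)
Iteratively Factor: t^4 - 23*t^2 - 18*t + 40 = (t - 5)*(t^3 + 5*t^2 + 2*t - 8) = (t - 5)*(t + 2)*(t^2 + 3*t - 4) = (t - 5)*(t + 2)*(t + 4)*(t - 1)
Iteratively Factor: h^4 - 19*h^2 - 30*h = (h)*(h^3 - 19*h - 30) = h*(h + 3)*(h^2 - 3*h - 10) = h*(h - 5)*(h + 3)*(h + 2)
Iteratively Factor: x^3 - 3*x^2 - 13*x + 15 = (x - 1)*(x^2 - 2*x - 15) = (x - 1)*(x + 3)*(x - 5)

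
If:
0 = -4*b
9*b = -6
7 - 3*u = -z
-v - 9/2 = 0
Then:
No Solution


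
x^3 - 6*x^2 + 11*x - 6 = (x - 3)*(x - 2)*(x - 1)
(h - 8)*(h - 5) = h^2 - 13*h + 40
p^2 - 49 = (p - 7)*(p + 7)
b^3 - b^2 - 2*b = b*(b - 2)*(b + 1)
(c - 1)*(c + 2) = c^2 + c - 2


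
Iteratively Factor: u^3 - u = (u + 1)*(u^2 - u) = (u - 1)*(u + 1)*(u)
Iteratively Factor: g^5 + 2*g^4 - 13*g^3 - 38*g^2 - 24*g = (g + 2)*(g^4 - 13*g^2 - 12*g) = g*(g + 2)*(g^3 - 13*g - 12) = g*(g + 2)*(g + 3)*(g^2 - 3*g - 4) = g*(g + 1)*(g + 2)*(g + 3)*(g - 4)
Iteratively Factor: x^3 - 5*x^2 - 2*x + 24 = (x - 4)*(x^2 - x - 6) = (x - 4)*(x - 3)*(x + 2)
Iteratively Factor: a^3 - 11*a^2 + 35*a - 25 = (a - 5)*(a^2 - 6*a + 5) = (a - 5)*(a - 1)*(a - 5)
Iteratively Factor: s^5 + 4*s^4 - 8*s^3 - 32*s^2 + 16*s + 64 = (s + 4)*(s^4 - 8*s^2 + 16) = (s + 2)*(s + 4)*(s^3 - 2*s^2 - 4*s + 8) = (s + 2)^2*(s + 4)*(s^2 - 4*s + 4) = (s - 2)*(s + 2)^2*(s + 4)*(s - 2)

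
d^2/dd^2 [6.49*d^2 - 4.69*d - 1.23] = 12.9800000000000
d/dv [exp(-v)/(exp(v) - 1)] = (1 - 2*exp(v))*exp(-v)/(exp(2*v) - 2*exp(v) + 1)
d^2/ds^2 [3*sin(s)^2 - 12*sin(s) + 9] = 12*sin(s) + 6*cos(2*s)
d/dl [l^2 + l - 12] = 2*l + 1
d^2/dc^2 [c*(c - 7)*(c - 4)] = 6*c - 22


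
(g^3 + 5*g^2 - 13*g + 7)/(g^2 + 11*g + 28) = (g^2 - 2*g + 1)/(g + 4)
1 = 1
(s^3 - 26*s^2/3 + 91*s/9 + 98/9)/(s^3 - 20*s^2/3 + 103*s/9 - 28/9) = (3*s^2 - 19*s - 14)/(3*s^2 - 13*s + 4)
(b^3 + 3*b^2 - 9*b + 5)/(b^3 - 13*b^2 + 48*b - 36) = (b^2 + 4*b - 5)/(b^2 - 12*b + 36)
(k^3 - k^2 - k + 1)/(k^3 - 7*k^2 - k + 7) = (k - 1)/(k - 7)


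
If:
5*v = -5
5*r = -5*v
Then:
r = 1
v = -1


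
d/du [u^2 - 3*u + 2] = 2*u - 3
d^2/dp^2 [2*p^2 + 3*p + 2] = 4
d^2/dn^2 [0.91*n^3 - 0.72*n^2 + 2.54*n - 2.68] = 5.46*n - 1.44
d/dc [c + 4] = 1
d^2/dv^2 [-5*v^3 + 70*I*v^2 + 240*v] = -30*v + 140*I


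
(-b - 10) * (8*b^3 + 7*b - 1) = -8*b^4 - 80*b^3 - 7*b^2 - 69*b + 10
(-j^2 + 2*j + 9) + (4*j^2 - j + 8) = 3*j^2 + j + 17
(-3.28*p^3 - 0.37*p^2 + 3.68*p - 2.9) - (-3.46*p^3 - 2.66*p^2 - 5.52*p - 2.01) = 0.18*p^3 + 2.29*p^2 + 9.2*p - 0.89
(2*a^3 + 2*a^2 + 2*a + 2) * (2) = 4*a^3 + 4*a^2 + 4*a + 4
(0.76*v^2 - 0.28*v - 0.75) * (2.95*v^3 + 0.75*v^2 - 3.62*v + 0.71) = 2.242*v^5 - 0.256*v^4 - 5.1737*v^3 + 0.9907*v^2 + 2.5162*v - 0.5325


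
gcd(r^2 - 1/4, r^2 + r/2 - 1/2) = r - 1/2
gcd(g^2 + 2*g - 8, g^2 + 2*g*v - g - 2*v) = 1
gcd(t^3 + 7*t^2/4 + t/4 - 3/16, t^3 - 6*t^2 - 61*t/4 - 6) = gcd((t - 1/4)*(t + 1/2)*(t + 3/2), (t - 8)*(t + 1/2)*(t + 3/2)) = t^2 + 2*t + 3/4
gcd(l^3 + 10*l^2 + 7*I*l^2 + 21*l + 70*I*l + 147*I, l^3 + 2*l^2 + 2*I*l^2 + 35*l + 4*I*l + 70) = l + 7*I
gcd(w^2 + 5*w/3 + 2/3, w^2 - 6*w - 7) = w + 1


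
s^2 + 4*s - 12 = (s - 2)*(s + 6)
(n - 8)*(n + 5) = n^2 - 3*n - 40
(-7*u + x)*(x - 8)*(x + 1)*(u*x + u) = -7*u^2*x^3 + 42*u^2*x^2 + 105*u^2*x + 56*u^2 + u*x^4 - 6*u*x^3 - 15*u*x^2 - 8*u*x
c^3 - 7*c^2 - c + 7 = (c - 7)*(c - 1)*(c + 1)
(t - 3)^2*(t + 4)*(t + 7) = t^4 + 5*t^3 - 29*t^2 - 69*t + 252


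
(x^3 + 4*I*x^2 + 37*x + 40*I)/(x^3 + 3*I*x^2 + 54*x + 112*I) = (x^2 - 4*I*x + 5)/(x^2 - 5*I*x + 14)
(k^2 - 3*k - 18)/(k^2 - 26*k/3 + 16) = 3*(k + 3)/(3*k - 8)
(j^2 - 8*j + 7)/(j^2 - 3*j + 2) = (j - 7)/(j - 2)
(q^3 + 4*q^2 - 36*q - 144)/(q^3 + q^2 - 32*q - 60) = (q^2 + 10*q + 24)/(q^2 + 7*q + 10)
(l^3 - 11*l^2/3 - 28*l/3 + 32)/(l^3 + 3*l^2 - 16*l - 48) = (l - 8/3)/(l + 4)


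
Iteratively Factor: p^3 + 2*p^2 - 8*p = (p)*(p^2 + 2*p - 8) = p*(p + 4)*(p - 2)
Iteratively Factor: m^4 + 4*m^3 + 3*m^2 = (m)*(m^3 + 4*m^2 + 3*m) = m*(m + 1)*(m^2 + 3*m) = m^2*(m + 1)*(m + 3)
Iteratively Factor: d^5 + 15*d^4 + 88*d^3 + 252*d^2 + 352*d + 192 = (d + 2)*(d^4 + 13*d^3 + 62*d^2 + 128*d + 96) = (d + 2)*(d + 4)*(d^3 + 9*d^2 + 26*d + 24) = (d + 2)*(d + 4)^2*(d^2 + 5*d + 6) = (d + 2)^2*(d + 4)^2*(d + 3)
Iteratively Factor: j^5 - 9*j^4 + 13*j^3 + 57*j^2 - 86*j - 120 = (j - 5)*(j^4 - 4*j^3 - 7*j^2 + 22*j + 24) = (j - 5)*(j + 2)*(j^3 - 6*j^2 + 5*j + 12) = (j - 5)*(j - 3)*(j + 2)*(j^2 - 3*j - 4) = (j - 5)*(j - 3)*(j + 1)*(j + 2)*(j - 4)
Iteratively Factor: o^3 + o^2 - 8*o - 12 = (o + 2)*(o^2 - o - 6) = (o + 2)^2*(o - 3)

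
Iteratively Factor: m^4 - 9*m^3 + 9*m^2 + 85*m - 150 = (m - 5)*(m^3 - 4*m^2 - 11*m + 30) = (m - 5)*(m + 3)*(m^2 - 7*m + 10) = (m - 5)^2*(m + 3)*(m - 2)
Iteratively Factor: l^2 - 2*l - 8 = (l - 4)*(l + 2)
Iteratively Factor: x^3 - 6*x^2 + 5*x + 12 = (x - 4)*(x^2 - 2*x - 3) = (x - 4)*(x - 3)*(x + 1)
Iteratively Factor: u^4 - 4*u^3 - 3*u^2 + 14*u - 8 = (u + 2)*(u^3 - 6*u^2 + 9*u - 4) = (u - 1)*(u + 2)*(u^2 - 5*u + 4) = (u - 4)*(u - 1)*(u + 2)*(u - 1)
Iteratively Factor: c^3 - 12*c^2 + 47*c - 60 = (c - 4)*(c^2 - 8*c + 15) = (c - 4)*(c - 3)*(c - 5)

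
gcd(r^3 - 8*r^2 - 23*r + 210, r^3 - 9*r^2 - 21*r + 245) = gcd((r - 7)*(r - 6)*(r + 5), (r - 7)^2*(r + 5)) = r^2 - 2*r - 35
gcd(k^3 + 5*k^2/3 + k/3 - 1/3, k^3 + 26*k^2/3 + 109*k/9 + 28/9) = 1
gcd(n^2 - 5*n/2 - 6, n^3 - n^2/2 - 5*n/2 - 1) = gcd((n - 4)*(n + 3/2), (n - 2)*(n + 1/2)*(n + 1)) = 1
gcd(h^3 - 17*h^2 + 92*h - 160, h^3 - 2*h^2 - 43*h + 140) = h^2 - 9*h + 20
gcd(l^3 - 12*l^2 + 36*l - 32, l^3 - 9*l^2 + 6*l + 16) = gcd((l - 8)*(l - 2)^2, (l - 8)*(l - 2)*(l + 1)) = l^2 - 10*l + 16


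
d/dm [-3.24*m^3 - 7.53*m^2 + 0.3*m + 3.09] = -9.72*m^2 - 15.06*m + 0.3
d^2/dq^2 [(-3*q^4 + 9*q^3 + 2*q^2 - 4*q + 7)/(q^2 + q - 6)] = 2*(-3*q^6 - 9*q^5 + 45*q^4 + 201*q^3 - 753*q^2 + 921*q + 97)/(q^6 + 3*q^5 - 15*q^4 - 35*q^3 + 90*q^2 + 108*q - 216)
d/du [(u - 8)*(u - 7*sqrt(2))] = 2*u - 7*sqrt(2) - 8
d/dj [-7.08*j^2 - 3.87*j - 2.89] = -14.16*j - 3.87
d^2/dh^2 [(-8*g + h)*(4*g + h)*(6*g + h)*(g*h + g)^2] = g^2*(-384*g^3 - 336*g^2*h - 224*g^2 + 24*g*h^2 + 24*g*h + 4*g + 20*h^3 + 24*h^2 + 6*h)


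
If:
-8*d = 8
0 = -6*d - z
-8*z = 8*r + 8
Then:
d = -1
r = -7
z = 6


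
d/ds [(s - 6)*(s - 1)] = 2*s - 7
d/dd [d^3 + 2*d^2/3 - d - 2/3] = 3*d^2 + 4*d/3 - 1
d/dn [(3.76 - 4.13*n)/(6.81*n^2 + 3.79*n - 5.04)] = (28.1253*n^2 - 51.2112*n + 6.5648)/(46.3761*n^4 + 51.6198*n^3 - 54.2807*n^2 - 38.2032*n + 25.4016)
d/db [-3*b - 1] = -3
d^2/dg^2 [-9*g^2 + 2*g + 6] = -18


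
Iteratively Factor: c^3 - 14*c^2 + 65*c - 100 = (c - 4)*(c^2 - 10*c + 25) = (c - 5)*(c - 4)*(c - 5)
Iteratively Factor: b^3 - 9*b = (b + 3)*(b^2 - 3*b) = b*(b + 3)*(b - 3)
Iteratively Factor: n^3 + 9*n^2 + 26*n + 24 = (n + 3)*(n^2 + 6*n + 8) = (n + 3)*(n + 4)*(n + 2)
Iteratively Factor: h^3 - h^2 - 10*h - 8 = (h - 4)*(h^2 + 3*h + 2) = (h - 4)*(h + 2)*(h + 1)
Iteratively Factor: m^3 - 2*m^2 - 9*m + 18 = (m + 3)*(m^2 - 5*m + 6) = (m - 2)*(m + 3)*(m - 3)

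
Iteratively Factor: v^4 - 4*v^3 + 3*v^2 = (v - 1)*(v^3 - 3*v^2) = v*(v - 1)*(v^2 - 3*v) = v*(v - 3)*(v - 1)*(v)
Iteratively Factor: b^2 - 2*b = (b)*(b - 2)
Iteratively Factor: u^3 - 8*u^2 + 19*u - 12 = (u - 1)*(u^2 - 7*u + 12) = (u - 3)*(u - 1)*(u - 4)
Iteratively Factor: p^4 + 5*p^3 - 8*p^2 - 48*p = (p + 4)*(p^3 + p^2 - 12*p) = (p + 4)^2*(p^2 - 3*p) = (p - 3)*(p + 4)^2*(p)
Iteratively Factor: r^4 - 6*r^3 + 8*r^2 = (r)*(r^3 - 6*r^2 + 8*r) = r*(r - 2)*(r^2 - 4*r) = r*(r - 4)*(r - 2)*(r)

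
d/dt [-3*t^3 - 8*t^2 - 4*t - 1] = -9*t^2 - 16*t - 4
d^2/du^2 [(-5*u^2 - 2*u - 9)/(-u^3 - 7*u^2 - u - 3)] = 2*(5*u^6 + 6*u^5 + 81*u^4 + 460*u^3 + 999*u^2 - 18*u - 141)/(u^9 + 21*u^8 + 150*u^7 + 394*u^6 + 276*u^5 + 480*u^4 + 154*u^3 + 198*u^2 + 27*u + 27)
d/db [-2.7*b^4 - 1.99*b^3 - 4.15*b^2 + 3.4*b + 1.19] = -10.8*b^3 - 5.97*b^2 - 8.3*b + 3.4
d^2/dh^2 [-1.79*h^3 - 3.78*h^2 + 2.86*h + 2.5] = -10.74*h - 7.56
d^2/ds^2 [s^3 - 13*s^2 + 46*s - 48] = 6*s - 26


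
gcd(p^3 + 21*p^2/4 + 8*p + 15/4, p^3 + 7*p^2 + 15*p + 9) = p^2 + 4*p + 3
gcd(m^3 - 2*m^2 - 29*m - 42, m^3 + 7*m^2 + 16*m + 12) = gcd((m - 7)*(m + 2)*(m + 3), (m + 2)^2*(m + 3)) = m^2 + 5*m + 6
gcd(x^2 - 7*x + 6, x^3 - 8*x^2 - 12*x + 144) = x - 6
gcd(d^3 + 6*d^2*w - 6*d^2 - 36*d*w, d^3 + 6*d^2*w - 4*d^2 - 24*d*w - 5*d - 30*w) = d + 6*w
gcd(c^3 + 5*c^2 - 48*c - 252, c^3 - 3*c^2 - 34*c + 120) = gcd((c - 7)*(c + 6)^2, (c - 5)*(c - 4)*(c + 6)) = c + 6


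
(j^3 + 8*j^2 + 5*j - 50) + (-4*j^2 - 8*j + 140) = j^3 + 4*j^2 - 3*j + 90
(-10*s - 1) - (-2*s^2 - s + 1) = 2*s^2 - 9*s - 2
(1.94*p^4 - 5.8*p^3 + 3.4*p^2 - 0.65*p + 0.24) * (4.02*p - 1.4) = 7.7988*p^5 - 26.032*p^4 + 21.788*p^3 - 7.373*p^2 + 1.8748*p - 0.336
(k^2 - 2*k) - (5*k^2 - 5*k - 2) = -4*k^2 + 3*k + 2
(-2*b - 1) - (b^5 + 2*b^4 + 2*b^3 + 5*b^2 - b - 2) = -b^5 - 2*b^4 - 2*b^3 - 5*b^2 - b + 1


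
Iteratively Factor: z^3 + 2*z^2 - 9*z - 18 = (z + 2)*(z^2 - 9) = (z + 2)*(z + 3)*(z - 3)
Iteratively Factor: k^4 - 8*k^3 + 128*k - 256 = (k - 4)*(k^3 - 4*k^2 - 16*k + 64) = (k - 4)*(k + 4)*(k^2 - 8*k + 16) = (k - 4)^2*(k + 4)*(k - 4)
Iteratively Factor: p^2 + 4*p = (p + 4)*(p)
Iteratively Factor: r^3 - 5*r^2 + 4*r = (r)*(r^2 - 5*r + 4) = r*(r - 1)*(r - 4)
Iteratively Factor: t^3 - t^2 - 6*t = (t - 3)*(t^2 + 2*t) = t*(t - 3)*(t + 2)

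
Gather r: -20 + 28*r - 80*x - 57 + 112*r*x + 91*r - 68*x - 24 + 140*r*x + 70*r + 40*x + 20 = r*(252*x + 189) - 108*x - 81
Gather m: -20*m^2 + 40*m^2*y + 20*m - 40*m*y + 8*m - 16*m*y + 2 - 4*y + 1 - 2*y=m^2*(40*y - 20) + m*(28 - 56*y) - 6*y + 3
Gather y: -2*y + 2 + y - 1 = 1 - y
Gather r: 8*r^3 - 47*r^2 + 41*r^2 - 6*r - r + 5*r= 8*r^3 - 6*r^2 - 2*r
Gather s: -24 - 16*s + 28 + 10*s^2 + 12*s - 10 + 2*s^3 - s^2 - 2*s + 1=2*s^3 + 9*s^2 - 6*s - 5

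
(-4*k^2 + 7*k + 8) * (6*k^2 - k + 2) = -24*k^4 + 46*k^3 + 33*k^2 + 6*k + 16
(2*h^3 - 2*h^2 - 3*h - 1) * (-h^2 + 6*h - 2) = -2*h^5 + 14*h^4 - 13*h^3 - 13*h^2 + 2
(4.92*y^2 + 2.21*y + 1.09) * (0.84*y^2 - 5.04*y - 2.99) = 4.1328*y^4 - 22.9404*y^3 - 24.9336*y^2 - 12.1015*y - 3.2591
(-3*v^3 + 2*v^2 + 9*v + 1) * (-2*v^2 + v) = 6*v^5 - 7*v^4 - 16*v^3 + 7*v^2 + v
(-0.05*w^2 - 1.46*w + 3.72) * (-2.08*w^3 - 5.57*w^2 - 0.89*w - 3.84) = 0.104*w^5 + 3.3153*w^4 + 0.4391*w^3 - 19.229*w^2 + 2.2956*w - 14.2848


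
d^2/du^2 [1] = 0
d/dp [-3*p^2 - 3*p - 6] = -6*p - 3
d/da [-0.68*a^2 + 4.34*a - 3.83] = 4.34 - 1.36*a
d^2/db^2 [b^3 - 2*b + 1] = 6*b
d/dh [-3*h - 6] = -3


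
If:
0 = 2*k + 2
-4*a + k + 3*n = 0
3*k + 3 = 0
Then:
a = 3*n/4 - 1/4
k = -1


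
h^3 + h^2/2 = h^2*(h + 1/2)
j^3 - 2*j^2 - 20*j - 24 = (j - 6)*(j + 2)^2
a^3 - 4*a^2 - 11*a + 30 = (a - 5)*(a - 2)*(a + 3)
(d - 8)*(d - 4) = d^2 - 12*d + 32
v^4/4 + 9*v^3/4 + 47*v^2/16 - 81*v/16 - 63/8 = (v/4 + 1/2)*(v - 3/2)*(v + 3/2)*(v + 7)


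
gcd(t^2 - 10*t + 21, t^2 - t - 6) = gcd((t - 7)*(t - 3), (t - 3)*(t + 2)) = t - 3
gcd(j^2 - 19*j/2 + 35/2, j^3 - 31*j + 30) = 1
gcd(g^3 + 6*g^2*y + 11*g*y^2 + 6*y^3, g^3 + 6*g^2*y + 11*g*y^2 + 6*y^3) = g^3 + 6*g^2*y + 11*g*y^2 + 6*y^3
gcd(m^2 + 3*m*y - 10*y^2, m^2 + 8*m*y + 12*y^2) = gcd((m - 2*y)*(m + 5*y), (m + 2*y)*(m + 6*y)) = 1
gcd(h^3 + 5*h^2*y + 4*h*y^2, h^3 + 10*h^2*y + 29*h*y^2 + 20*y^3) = h^2 + 5*h*y + 4*y^2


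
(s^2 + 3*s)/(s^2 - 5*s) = (s + 3)/(s - 5)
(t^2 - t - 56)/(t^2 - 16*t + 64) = (t + 7)/(t - 8)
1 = 1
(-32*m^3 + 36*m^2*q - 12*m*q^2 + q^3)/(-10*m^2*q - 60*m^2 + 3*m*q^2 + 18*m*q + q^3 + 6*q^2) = (16*m^2 - 10*m*q + q^2)/(5*m*q + 30*m + q^2 + 6*q)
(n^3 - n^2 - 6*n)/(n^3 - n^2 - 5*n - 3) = n*(n + 2)/(n^2 + 2*n + 1)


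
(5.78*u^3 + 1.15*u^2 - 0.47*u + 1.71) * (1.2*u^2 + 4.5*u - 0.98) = 6.936*u^5 + 27.39*u^4 - 1.0534*u^3 - 1.19*u^2 + 8.1556*u - 1.6758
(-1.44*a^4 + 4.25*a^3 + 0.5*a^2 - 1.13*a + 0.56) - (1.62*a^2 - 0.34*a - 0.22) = -1.44*a^4 + 4.25*a^3 - 1.12*a^2 - 0.79*a + 0.78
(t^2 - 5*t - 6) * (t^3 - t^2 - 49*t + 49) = t^5 - 6*t^4 - 50*t^3 + 300*t^2 + 49*t - 294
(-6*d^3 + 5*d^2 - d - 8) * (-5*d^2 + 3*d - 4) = 30*d^5 - 43*d^4 + 44*d^3 + 17*d^2 - 20*d + 32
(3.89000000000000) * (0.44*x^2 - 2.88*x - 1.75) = 1.7116*x^2 - 11.2032*x - 6.8075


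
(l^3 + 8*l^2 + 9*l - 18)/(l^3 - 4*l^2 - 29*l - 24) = (l^2 + 5*l - 6)/(l^2 - 7*l - 8)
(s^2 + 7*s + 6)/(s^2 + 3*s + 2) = (s + 6)/(s + 2)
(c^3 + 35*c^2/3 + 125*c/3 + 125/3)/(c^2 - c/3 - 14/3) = (3*c^3 + 35*c^2 + 125*c + 125)/(3*c^2 - c - 14)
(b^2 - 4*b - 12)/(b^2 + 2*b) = (b - 6)/b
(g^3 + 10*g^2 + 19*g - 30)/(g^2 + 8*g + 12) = (g^2 + 4*g - 5)/(g + 2)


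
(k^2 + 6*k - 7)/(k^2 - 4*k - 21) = (-k^2 - 6*k + 7)/(-k^2 + 4*k + 21)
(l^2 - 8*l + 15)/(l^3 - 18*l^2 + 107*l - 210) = (l - 3)/(l^2 - 13*l + 42)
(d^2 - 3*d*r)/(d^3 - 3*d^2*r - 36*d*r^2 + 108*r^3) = d/(d^2 - 36*r^2)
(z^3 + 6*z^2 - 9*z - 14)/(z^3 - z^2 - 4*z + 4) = (z^2 + 8*z + 7)/(z^2 + z - 2)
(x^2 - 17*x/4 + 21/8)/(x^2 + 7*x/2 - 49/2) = (x - 3/4)/(x + 7)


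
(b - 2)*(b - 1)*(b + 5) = b^3 + 2*b^2 - 13*b + 10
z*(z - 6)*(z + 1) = z^3 - 5*z^2 - 6*z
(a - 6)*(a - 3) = a^2 - 9*a + 18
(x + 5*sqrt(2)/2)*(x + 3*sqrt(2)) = x^2 + 11*sqrt(2)*x/2 + 15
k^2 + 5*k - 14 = (k - 2)*(k + 7)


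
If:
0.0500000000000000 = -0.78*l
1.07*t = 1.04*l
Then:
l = -0.06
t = -0.06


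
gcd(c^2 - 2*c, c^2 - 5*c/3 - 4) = 1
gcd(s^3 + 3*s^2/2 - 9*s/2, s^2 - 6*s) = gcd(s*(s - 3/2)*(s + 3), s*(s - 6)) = s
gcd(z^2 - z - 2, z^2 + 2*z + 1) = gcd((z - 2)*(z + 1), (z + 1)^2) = z + 1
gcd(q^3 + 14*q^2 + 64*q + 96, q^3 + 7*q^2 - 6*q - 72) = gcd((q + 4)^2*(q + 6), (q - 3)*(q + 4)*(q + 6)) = q^2 + 10*q + 24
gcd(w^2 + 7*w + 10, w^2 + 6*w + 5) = w + 5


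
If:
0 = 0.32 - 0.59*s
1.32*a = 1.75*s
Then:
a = 0.72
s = 0.54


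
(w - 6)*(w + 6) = w^2 - 36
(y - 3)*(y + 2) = y^2 - y - 6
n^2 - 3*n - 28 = (n - 7)*(n + 4)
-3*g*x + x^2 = x*(-3*g + x)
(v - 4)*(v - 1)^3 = v^4 - 7*v^3 + 15*v^2 - 13*v + 4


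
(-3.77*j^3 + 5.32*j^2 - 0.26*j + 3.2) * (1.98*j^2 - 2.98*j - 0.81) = -7.4646*j^5 + 21.7682*j^4 - 13.3147*j^3 + 2.8016*j^2 - 9.3254*j - 2.592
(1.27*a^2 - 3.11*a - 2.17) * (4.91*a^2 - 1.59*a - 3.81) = 6.2357*a^4 - 17.2894*a^3 - 10.5485*a^2 + 15.2994*a + 8.2677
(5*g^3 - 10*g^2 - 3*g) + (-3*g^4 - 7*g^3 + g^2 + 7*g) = -3*g^4 - 2*g^3 - 9*g^2 + 4*g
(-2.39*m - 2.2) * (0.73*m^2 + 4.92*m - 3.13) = -1.7447*m^3 - 13.3648*m^2 - 3.3433*m + 6.886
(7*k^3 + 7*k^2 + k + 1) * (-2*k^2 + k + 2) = -14*k^5 - 7*k^4 + 19*k^3 + 13*k^2 + 3*k + 2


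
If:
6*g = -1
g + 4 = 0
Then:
No Solution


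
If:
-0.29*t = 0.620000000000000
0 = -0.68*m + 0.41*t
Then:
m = -1.29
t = -2.14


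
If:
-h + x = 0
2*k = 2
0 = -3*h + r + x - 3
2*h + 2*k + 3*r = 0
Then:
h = -11/8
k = 1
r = 1/4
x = -11/8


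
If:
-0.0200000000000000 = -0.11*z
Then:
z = 0.18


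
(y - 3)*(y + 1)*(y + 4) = y^3 + 2*y^2 - 11*y - 12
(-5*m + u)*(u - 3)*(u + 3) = -5*m*u^2 + 45*m + u^3 - 9*u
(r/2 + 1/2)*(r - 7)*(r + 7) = r^3/2 + r^2/2 - 49*r/2 - 49/2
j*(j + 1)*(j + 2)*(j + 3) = j^4 + 6*j^3 + 11*j^2 + 6*j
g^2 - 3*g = g*(g - 3)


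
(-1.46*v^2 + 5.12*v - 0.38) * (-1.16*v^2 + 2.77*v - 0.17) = 1.6936*v^4 - 9.9834*v^3 + 14.8714*v^2 - 1.923*v + 0.0646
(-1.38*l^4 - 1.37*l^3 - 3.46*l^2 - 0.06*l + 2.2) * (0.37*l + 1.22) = -0.5106*l^5 - 2.1905*l^4 - 2.9516*l^3 - 4.2434*l^2 + 0.7408*l + 2.684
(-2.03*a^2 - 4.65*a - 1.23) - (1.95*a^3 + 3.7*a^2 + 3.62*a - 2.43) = -1.95*a^3 - 5.73*a^2 - 8.27*a + 1.2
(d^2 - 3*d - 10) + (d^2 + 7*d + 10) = 2*d^2 + 4*d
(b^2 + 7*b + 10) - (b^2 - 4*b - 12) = 11*b + 22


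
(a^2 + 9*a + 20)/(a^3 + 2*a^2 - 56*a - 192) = (a + 5)/(a^2 - 2*a - 48)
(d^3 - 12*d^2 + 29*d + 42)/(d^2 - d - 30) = (d^2 - 6*d - 7)/(d + 5)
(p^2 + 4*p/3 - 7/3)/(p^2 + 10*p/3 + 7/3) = (p - 1)/(p + 1)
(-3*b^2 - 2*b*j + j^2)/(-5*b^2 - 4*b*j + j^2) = (3*b - j)/(5*b - j)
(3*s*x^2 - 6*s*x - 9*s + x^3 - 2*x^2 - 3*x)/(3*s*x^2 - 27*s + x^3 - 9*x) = (x + 1)/(x + 3)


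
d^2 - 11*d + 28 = (d - 7)*(d - 4)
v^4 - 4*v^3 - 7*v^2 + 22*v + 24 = (v - 4)*(v - 3)*(v + 1)*(v + 2)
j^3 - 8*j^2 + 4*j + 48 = (j - 6)*(j - 4)*(j + 2)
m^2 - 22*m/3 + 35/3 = (m - 5)*(m - 7/3)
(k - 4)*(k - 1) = k^2 - 5*k + 4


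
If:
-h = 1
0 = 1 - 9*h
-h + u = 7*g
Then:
No Solution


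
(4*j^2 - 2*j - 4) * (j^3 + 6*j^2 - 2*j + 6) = 4*j^5 + 22*j^4 - 24*j^3 + 4*j^2 - 4*j - 24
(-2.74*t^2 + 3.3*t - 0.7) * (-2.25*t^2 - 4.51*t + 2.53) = 6.165*t^4 + 4.9324*t^3 - 20.2402*t^2 + 11.506*t - 1.771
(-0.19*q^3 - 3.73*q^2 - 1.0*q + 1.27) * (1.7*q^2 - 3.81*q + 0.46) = -0.323*q^5 - 5.6171*q^4 + 12.4239*q^3 + 4.2532*q^2 - 5.2987*q + 0.5842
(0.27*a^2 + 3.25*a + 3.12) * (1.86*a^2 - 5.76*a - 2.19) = 0.5022*a^4 + 4.4898*a^3 - 13.5081*a^2 - 25.0887*a - 6.8328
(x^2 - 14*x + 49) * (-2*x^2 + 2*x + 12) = -2*x^4 + 30*x^3 - 114*x^2 - 70*x + 588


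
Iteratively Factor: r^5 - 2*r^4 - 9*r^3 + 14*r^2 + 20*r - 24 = (r - 2)*(r^4 - 9*r^2 - 4*r + 12) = (r - 2)*(r - 1)*(r^3 + r^2 - 8*r - 12) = (r - 2)*(r - 1)*(r + 2)*(r^2 - r - 6) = (r - 3)*(r - 2)*(r - 1)*(r + 2)*(r + 2)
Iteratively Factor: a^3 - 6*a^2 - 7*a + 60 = (a - 5)*(a^2 - a - 12) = (a - 5)*(a + 3)*(a - 4)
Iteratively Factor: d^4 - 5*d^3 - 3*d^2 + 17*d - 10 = (d - 5)*(d^3 - 3*d + 2) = (d - 5)*(d - 1)*(d^2 + d - 2) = (d - 5)*(d - 1)*(d + 2)*(d - 1)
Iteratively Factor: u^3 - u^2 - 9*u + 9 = (u + 3)*(u^2 - 4*u + 3) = (u - 1)*(u + 3)*(u - 3)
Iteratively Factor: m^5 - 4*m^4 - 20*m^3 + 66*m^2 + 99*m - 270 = (m - 3)*(m^4 - m^3 - 23*m^2 - 3*m + 90) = (m - 5)*(m - 3)*(m^3 + 4*m^2 - 3*m - 18) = (m - 5)*(m - 3)*(m + 3)*(m^2 + m - 6) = (m - 5)*(m - 3)*(m - 2)*(m + 3)*(m + 3)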